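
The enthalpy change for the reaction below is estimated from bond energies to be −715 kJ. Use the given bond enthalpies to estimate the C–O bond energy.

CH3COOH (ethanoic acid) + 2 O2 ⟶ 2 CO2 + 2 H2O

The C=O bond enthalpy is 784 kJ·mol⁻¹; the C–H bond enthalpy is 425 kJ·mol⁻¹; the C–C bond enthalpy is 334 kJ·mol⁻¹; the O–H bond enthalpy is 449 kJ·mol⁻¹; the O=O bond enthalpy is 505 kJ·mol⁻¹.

D(C–O) ≈ 365 kJ/mol

Let D be the C–O bond energy.
Σ(broken) = 1×334 + 3×425 + 1×D + 1×784 + 1×449 + 2×505 = 3852 + D
Σ(formed) = 4×784 + 4×449 = 4932
ΔH = Σ(broken) − Σ(formed) = (3852 + D) − (4932) = −1080 + D
Setting this equal to −715 kJ gives D = 365 kJ/mol.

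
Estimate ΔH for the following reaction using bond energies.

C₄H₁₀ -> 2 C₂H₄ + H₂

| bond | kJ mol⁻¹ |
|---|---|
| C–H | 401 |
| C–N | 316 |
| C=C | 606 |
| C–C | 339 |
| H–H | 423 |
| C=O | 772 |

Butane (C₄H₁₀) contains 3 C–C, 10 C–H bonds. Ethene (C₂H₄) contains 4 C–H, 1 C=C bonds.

Bonds broken (reactants):
  C–C: 3 × 339 = 1017
  C–H: 10 × 401 = 4010
  Σ(broken) = 5027 kJ
Bonds formed (products):
  C–H: 8 × 401 = 3208
  C=C: 2 × 606 = 1212
  H–H: 1 × 423 = 423
  Σ(formed) = 4843 kJ
ΔH = Σ(broken) − Σ(formed) = 5027 − 4843 = +184 kJ

ΔH ≈ +184 kJ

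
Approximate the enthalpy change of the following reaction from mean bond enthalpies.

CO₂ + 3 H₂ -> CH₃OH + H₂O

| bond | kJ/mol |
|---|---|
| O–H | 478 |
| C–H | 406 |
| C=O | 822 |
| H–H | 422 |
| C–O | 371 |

ΔH ≈ −113 kJ

Bonds broken (reactants):
  C=O: 2 × 822 = 1644
  H–H: 3 × 422 = 1266
  Σ(broken) = 2910 kJ
Bonds formed (products):
  C–H: 3 × 406 = 1218
  C–O: 1 × 371 = 371
  O–H: 3 × 478 = 1434
  Σ(formed) = 3023 kJ
ΔH = Σ(broken) − Σ(formed) = 2910 − 3023 = −113 kJ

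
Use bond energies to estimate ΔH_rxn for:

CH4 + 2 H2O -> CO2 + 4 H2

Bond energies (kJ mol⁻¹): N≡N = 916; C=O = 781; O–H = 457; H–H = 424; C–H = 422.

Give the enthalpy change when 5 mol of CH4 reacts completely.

Bonds broken (reactants):
  C–H: 4 × 422 = 1688
  O–H: 4 × 457 = 1828
  Σ(broken) = 3516 kJ
Bonds formed (products):
  C=O: 2 × 781 = 1562
  H–H: 4 × 424 = 1696
  Σ(formed) = 3258 kJ
ΔH = Σ(broken) − Σ(formed) = 3516 − 3258 = +258 kJ
For 5× the reaction as written: 5 × (+258) = +1290 kJ

ΔH = +1290 kJ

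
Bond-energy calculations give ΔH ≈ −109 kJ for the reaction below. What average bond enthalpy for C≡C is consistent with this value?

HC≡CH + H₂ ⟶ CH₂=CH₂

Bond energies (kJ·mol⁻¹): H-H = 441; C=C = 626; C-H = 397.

Let D be the C≡C bond energy.
Σ(broken) = 1×D + 2×397 + 1×441 = 1235 + D
Σ(formed) = 4×397 + 1×626 = 2214
ΔH = Σ(broken) − Σ(formed) = (1235 + D) − (2214) = −979 + D
Setting this equal to −109 kJ gives D = 870 kJ/mol.

D(C≡C) ≈ 870 kJ/mol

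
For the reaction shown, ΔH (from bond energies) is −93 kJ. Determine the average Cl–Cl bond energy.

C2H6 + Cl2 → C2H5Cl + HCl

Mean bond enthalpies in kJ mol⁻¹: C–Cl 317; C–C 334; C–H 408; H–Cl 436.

Let D be the Cl–Cl bond energy.
Σ(broken) = 1×334 + 6×408 + 1×D = 2782 + D
Σ(formed) = 1×334 + 1×317 + 5×408 + 1×436 = 3127
ΔH = Σ(broken) − Σ(formed) = (2782 + D) − (3127) = −345 + D
Setting this equal to −93 kJ gives D = 252 kJ/mol.

D(Cl–Cl) ≈ 252 kJ/mol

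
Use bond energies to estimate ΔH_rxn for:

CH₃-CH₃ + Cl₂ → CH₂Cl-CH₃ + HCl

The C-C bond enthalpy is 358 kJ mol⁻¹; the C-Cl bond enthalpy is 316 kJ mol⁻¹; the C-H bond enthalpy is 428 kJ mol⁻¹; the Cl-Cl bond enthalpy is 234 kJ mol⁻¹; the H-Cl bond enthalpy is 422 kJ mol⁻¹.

ΔH ≈ −76 kJ

Bonds broken (reactants):
  C-C: 1 × 358 = 358
  C-H: 6 × 428 = 2568
  Cl-Cl: 1 × 234 = 234
  Σ(broken) = 3160 kJ
Bonds formed (products):
  C-C: 1 × 358 = 358
  C-Cl: 1 × 316 = 316
  C-H: 5 × 428 = 2140
  H-Cl: 1 × 422 = 422
  Σ(formed) = 3236 kJ
ΔH = Σ(broken) − Σ(formed) = 3160 − 3236 = −76 kJ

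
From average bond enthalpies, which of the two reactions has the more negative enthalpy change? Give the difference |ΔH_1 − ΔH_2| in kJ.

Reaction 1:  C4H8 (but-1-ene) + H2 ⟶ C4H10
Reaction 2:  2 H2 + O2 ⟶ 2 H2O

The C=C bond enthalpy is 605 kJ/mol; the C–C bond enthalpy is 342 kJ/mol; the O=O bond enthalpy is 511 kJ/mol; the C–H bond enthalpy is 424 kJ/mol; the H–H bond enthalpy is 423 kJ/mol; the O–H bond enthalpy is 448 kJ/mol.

Reaction 2, by 273 kJ

Reaction 1:
  Bonds broken (reactants):
    C–C: 2 × 342 = 684
    C–H: 8 × 424 = 3392
    C=C: 1 × 605 = 605
    H–H: 1 × 423 = 423
    Σ(broken) = 5104 kJ
  Bonds formed (products):
    C–C: 3 × 342 = 1026
    C–H: 10 × 424 = 4240
    Σ(formed) = 5266 kJ
  ΔH_1 = 5104 − 5266 = −162 kJ
Reaction 2:
  Bonds broken (reactants):
    H–H: 2 × 423 = 846
    O=O: 1 × 511 = 511
    Σ(broken) = 1357 kJ
  Bonds formed (products):
    O–H: 4 × 448 = 1792
    Σ(formed) = 1792 kJ
  ΔH_2 = 1357 − 1792 = −435 kJ
ΔH_1 − ΔH_2 = +273 kJ, so reaction 2 has the more negative ΔH; |ΔH_1 − ΔH_2| = 273 kJ.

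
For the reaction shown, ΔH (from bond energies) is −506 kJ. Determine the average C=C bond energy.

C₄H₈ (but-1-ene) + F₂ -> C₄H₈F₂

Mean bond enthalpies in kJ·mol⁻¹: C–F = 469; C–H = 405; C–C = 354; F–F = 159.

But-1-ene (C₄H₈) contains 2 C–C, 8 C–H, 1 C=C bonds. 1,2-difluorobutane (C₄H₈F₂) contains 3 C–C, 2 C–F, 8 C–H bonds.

Let D be the C=C bond energy.
Σ(broken) = 2×354 + 8×405 + 1×D + 1×159 = 4107 + D
Σ(formed) = 3×354 + 2×469 + 8×405 = 5240
ΔH = Σ(broken) − Σ(formed) = (4107 + D) − (5240) = −1133 + D
Setting this equal to −506 kJ gives D = 627 kJ/mol.

D(C=C) ≈ 627 kJ/mol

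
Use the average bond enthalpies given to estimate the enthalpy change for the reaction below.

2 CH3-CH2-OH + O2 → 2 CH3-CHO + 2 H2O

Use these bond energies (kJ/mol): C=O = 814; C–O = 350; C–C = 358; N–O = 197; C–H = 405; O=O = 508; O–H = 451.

ΔH ≈ −512 kJ

Bonds broken (reactants):
  C–C: 2 × 358 = 716
  C–H: 10 × 405 = 4050
  C–O: 2 × 350 = 700
  O–H: 2 × 451 = 902
  O=O: 1 × 508 = 508
  Σ(broken) = 6876 kJ
Bonds formed (products):
  C–C: 2 × 358 = 716
  C–H: 8 × 405 = 3240
  C=O: 2 × 814 = 1628
  O–H: 4 × 451 = 1804
  Σ(formed) = 7388 kJ
ΔH = Σ(broken) − Σ(formed) = 6876 − 7388 = −512 kJ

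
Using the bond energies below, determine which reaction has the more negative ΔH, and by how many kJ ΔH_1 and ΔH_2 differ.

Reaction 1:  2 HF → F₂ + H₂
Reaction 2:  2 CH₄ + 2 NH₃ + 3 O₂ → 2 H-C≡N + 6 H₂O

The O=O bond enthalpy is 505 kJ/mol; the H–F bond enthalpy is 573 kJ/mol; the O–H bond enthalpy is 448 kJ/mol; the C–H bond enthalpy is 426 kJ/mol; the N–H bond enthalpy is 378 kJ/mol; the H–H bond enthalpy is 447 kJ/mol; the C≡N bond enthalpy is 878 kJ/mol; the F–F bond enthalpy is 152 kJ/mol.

Reaction 2, by 1340 kJ

Reaction 1:
  Bonds broken (reactants):
    H–F: 2 × 573 = 1146
    Σ(broken) = 1146 kJ
  Bonds formed (products):
    F–F: 1 × 152 = 152
    H–H: 1 × 447 = 447
    Σ(formed) = 599 kJ
  ΔH_1 = 1146 − 599 = +547 kJ
Reaction 2:
  Bonds broken (reactants):
    C–H: 8 × 426 = 3408
    N–H: 6 × 378 = 2268
    O=O: 3 × 505 = 1515
    Σ(broken) = 7191 kJ
  Bonds formed (products):
    C≡N: 2 × 878 = 1756
    C–H: 2 × 426 = 852
    O–H: 12 × 448 = 5376
    Σ(formed) = 7984 kJ
  ΔH_2 = 7191 − 7984 = −793 kJ
ΔH_1 − ΔH_2 = +1340 kJ, so reaction 2 has the more negative ΔH; |ΔH_1 − ΔH_2| = 1340 kJ.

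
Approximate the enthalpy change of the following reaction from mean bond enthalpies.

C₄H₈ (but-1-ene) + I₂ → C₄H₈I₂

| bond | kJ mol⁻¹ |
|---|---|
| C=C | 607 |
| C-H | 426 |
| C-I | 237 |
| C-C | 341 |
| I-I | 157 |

ΔH ≈ −51 kJ

Bonds broken (reactants):
  C-C: 2 × 341 = 682
  C-H: 8 × 426 = 3408
  C=C: 1 × 607 = 607
  I-I: 1 × 157 = 157
  Σ(broken) = 4854 kJ
Bonds formed (products):
  C-C: 3 × 341 = 1023
  C-H: 8 × 426 = 3408
  C-I: 2 × 237 = 474
  Σ(formed) = 4905 kJ
ΔH = Σ(broken) − Σ(formed) = 4854 − 4905 = −51 kJ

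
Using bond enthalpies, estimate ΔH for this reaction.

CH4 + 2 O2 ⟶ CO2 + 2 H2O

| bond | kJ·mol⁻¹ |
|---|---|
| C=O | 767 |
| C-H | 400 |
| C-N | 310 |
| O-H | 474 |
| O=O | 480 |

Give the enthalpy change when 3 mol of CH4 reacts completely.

Bonds broken (reactants):
  C-H: 4 × 400 = 1600
  O=O: 2 × 480 = 960
  Σ(broken) = 2560 kJ
Bonds formed (products):
  C=O: 2 × 767 = 1534
  O-H: 4 × 474 = 1896
  Σ(formed) = 3430 kJ
ΔH = Σ(broken) − Σ(formed) = 2560 − 3430 = −870 kJ
For 3× the reaction as written: 3 × (−870) = −2610 kJ

ΔH = −2610 kJ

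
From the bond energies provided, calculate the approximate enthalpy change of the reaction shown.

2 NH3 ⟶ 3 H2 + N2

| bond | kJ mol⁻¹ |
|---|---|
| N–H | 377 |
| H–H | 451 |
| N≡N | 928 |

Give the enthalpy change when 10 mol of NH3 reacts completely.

ΔH = −95 kJ

Bonds broken (reactants):
  N–H: 6 × 377 = 2262
  Σ(broken) = 2262 kJ
Bonds formed (products):
  H–H: 3 × 451 = 1353
  N≡N: 1 × 928 = 928
  Σ(formed) = 2281 kJ
ΔH = Σ(broken) − Σ(formed) = 2262 − 2281 = −19 kJ
For 5× the reaction as written: 5 × (−19) = −95 kJ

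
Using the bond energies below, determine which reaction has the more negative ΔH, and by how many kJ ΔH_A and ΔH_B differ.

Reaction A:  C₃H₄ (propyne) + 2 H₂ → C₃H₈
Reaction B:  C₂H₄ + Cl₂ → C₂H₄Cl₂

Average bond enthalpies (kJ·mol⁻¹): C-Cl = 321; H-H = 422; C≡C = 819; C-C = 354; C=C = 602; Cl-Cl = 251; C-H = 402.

Reaction A:
  Bonds broken (reactants):
    C≡C: 1 × 819 = 819
    C-C: 1 × 354 = 354
    C-H: 4 × 402 = 1608
    H-H: 2 × 422 = 844
    Σ(broken) = 3625 kJ
  Bonds formed (products):
    C-C: 2 × 354 = 708
    C-H: 8 × 402 = 3216
    Σ(formed) = 3924 kJ
  ΔH_A = 3625 − 3924 = −299 kJ
Reaction B:
  Bonds broken (reactants):
    C-H: 4 × 402 = 1608
    C=C: 1 × 602 = 602
    Cl-Cl: 1 × 251 = 251
    Σ(broken) = 2461 kJ
  Bonds formed (products):
    C-C: 1 × 354 = 354
    C-Cl: 2 × 321 = 642
    C-H: 4 × 402 = 1608
    Σ(formed) = 2604 kJ
  ΔH_B = 2461 − 2604 = −143 kJ
ΔH_A − ΔH_B = −156 kJ, so reaction A has the more negative ΔH; |ΔH_A − ΔH_B| = 156 kJ.

Reaction A, by 156 kJ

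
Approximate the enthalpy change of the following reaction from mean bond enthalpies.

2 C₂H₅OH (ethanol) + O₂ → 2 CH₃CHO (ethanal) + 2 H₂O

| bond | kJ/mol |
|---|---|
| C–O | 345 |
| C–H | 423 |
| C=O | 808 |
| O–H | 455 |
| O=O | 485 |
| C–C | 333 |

ΔH ≈ −505 kJ

Bonds broken (reactants):
  C–C: 2 × 333 = 666
  C–H: 10 × 423 = 4230
  C–O: 2 × 345 = 690
  O–H: 2 × 455 = 910
  O=O: 1 × 485 = 485
  Σ(broken) = 6981 kJ
Bonds formed (products):
  C–C: 2 × 333 = 666
  C–H: 8 × 423 = 3384
  C=O: 2 × 808 = 1616
  O–H: 4 × 455 = 1820
  Σ(formed) = 7486 kJ
ΔH = Σ(broken) − Σ(formed) = 6981 − 7486 = −505 kJ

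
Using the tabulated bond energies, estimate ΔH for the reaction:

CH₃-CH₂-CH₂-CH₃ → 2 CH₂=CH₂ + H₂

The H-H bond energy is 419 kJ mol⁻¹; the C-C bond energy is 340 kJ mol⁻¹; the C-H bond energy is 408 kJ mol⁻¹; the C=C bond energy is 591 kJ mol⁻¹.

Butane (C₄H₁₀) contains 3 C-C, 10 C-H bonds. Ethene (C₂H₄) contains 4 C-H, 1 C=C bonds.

Bonds broken (reactants):
  C-C: 3 × 340 = 1020
  C-H: 10 × 408 = 4080
  Σ(broken) = 5100 kJ
Bonds formed (products):
  C-H: 8 × 408 = 3264
  C=C: 2 × 591 = 1182
  H-H: 1 × 419 = 419
  Σ(formed) = 4865 kJ
ΔH = Σ(broken) − Σ(formed) = 5100 − 4865 = +235 kJ

ΔH ≈ +235 kJ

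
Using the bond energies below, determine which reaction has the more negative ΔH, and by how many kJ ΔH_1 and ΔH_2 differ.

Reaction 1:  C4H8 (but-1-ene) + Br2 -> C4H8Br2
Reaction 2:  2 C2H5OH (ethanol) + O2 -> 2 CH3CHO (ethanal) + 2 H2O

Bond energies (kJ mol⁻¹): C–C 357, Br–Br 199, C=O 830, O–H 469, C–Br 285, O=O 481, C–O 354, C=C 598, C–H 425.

Reaction 2, by 429 kJ

Reaction 1:
  Bonds broken (reactants):
    Br–Br: 1 × 199 = 199
    C–C: 2 × 357 = 714
    C–H: 8 × 425 = 3400
    C=C: 1 × 598 = 598
    Σ(broken) = 4911 kJ
  Bonds formed (products):
    C–Br: 2 × 285 = 570
    C–C: 3 × 357 = 1071
    C–H: 8 × 425 = 3400
    Σ(formed) = 5041 kJ
  ΔH_1 = 4911 − 5041 = −130 kJ
Reaction 2:
  Bonds broken (reactants):
    C–C: 2 × 357 = 714
    C–H: 10 × 425 = 4250
    C–O: 2 × 354 = 708
    O–H: 2 × 469 = 938
    O=O: 1 × 481 = 481
    Σ(broken) = 7091 kJ
  Bonds formed (products):
    C–C: 2 × 357 = 714
    C–H: 8 × 425 = 3400
    C=O: 2 × 830 = 1660
    O–H: 4 × 469 = 1876
    Σ(formed) = 7650 kJ
  ΔH_2 = 7091 − 7650 = −559 kJ
ΔH_1 − ΔH_2 = +429 kJ, so reaction 2 has the more negative ΔH; |ΔH_1 − ΔH_2| = 429 kJ.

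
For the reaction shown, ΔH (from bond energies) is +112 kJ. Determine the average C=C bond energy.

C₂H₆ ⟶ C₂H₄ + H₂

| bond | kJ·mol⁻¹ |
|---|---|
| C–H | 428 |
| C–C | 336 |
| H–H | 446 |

Let D be the C=C bond energy.
Σ(broken) = 1×336 + 6×428 = 2904
Σ(formed) = 4×428 + 1×D + 1×446 = 2158 + D
ΔH = Σ(broken) − Σ(formed) = (2904) − (2158 + D) = +746 − D
Setting this equal to +112 kJ gives D = 634 kJ/mol.

D(C=C) ≈ 634 kJ/mol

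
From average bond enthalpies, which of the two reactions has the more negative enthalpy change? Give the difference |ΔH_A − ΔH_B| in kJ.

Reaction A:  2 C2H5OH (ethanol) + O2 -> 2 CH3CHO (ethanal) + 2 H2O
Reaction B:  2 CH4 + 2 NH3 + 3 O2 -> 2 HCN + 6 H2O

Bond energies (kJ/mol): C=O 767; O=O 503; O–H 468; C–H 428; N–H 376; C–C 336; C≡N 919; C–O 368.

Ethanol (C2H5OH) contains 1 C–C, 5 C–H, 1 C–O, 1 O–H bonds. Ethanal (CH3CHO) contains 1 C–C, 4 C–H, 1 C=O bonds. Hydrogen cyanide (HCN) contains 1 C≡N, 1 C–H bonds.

Reaction A:
  Bonds broken (reactants):
    C–C: 2 × 336 = 672
    C–H: 10 × 428 = 4280
    C–O: 2 × 368 = 736
    O–H: 2 × 468 = 936
    O=O: 1 × 503 = 503
    Σ(broken) = 7127 kJ
  Bonds formed (products):
    C–C: 2 × 336 = 672
    C–H: 8 × 428 = 3424
    C=O: 2 × 767 = 1534
    O–H: 4 × 468 = 1872
    Σ(formed) = 7502 kJ
  ΔH_A = 7127 − 7502 = −375 kJ
Reaction B:
  Bonds broken (reactants):
    C–H: 8 × 428 = 3424
    N–H: 6 × 376 = 2256
    O=O: 3 × 503 = 1509
    Σ(broken) = 7189 kJ
  Bonds formed (products):
    C≡N: 2 × 919 = 1838
    C–H: 2 × 428 = 856
    O–H: 12 × 468 = 5616
    Σ(formed) = 8310 kJ
  ΔH_B = 7189 − 8310 = −1121 kJ
ΔH_A − ΔH_B = +746 kJ, so reaction B has the more negative ΔH; |ΔH_A − ΔH_B| = 746 kJ.

Reaction B, by 746 kJ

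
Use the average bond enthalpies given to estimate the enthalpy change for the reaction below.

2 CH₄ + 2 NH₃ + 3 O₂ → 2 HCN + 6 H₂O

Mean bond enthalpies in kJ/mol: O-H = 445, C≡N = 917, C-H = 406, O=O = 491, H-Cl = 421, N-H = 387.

Bonds broken (reactants):
  C-H: 8 × 406 = 3248
  N-H: 6 × 387 = 2322
  O=O: 3 × 491 = 1473
  Σ(broken) = 7043 kJ
Bonds formed (products):
  C≡N: 2 × 917 = 1834
  C-H: 2 × 406 = 812
  O-H: 12 × 445 = 5340
  Σ(formed) = 7986 kJ
ΔH = Σ(broken) − Σ(formed) = 7043 − 7986 = −943 kJ

ΔH ≈ −943 kJ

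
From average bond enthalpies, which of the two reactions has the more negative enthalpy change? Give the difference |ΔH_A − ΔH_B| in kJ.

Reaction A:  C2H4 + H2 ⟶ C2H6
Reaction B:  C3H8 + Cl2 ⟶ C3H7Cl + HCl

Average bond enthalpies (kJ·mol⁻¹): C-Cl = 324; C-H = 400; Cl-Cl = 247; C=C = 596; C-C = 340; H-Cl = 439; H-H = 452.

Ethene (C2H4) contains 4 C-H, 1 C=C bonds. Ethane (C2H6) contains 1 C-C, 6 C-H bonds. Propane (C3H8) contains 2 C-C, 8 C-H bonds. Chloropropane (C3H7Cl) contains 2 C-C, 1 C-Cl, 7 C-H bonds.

Reaction A:
  Bonds broken (reactants):
    C-H: 4 × 400 = 1600
    C=C: 1 × 596 = 596
    H-H: 1 × 452 = 452
    Σ(broken) = 2648 kJ
  Bonds formed (products):
    C-C: 1 × 340 = 340
    C-H: 6 × 400 = 2400
    Σ(formed) = 2740 kJ
  ΔH_A = 2648 − 2740 = −92 kJ
Reaction B:
  Bonds broken (reactants):
    C-C: 2 × 340 = 680
    C-H: 8 × 400 = 3200
    Cl-Cl: 1 × 247 = 247
    Σ(broken) = 4127 kJ
  Bonds formed (products):
    C-C: 2 × 340 = 680
    C-Cl: 1 × 324 = 324
    C-H: 7 × 400 = 2800
    H-Cl: 1 × 439 = 439
    Σ(formed) = 4243 kJ
  ΔH_B = 4127 − 4243 = −116 kJ
ΔH_A − ΔH_B = +24 kJ, so reaction B has the more negative ΔH; |ΔH_A − ΔH_B| = 24 kJ.

Reaction B, by 24 kJ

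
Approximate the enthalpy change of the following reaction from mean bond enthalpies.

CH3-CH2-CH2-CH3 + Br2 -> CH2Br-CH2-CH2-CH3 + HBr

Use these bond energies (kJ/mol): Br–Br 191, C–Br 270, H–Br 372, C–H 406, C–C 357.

Bonds broken (reactants):
  Br–Br: 1 × 191 = 191
  C–C: 3 × 357 = 1071
  C–H: 10 × 406 = 4060
  Σ(broken) = 5322 kJ
Bonds formed (products):
  C–Br: 1 × 270 = 270
  C–C: 3 × 357 = 1071
  C–H: 9 × 406 = 3654
  H–Br: 1 × 372 = 372
  Σ(formed) = 5367 kJ
ΔH = Σ(broken) − Σ(formed) = 5322 − 5367 = −45 kJ

ΔH ≈ −45 kJ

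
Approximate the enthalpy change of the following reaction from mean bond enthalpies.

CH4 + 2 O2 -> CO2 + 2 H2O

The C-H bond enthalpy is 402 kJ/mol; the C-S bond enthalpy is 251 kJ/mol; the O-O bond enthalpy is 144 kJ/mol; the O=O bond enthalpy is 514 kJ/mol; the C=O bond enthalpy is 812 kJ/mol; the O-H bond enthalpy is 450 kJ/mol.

ΔH ≈ −788 kJ

Bonds broken (reactants):
  C-H: 4 × 402 = 1608
  O=O: 2 × 514 = 1028
  Σ(broken) = 2636 kJ
Bonds formed (products):
  C=O: 2 × 812 = 1624
  O-H: 4 × 450 = 1800
  Σ(formed) = 3424 kJ
ΔH = Σ(broken) − Σ(formed) = 2636 − 3424 = −788 kJ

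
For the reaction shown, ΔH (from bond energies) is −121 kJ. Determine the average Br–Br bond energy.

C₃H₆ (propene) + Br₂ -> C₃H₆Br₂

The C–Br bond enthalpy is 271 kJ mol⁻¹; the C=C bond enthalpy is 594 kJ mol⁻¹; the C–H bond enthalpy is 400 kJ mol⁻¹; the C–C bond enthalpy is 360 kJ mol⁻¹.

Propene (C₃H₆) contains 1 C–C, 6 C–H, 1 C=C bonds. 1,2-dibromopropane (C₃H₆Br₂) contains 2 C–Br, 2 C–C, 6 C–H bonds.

Let D be the Br–Br bond energy.
Σ(broken) = 1×D + 1×360 + 6×400 + 1×594 = 3354 + D
Σ(formed) = 2×271 + 2×360 + 6×400 = 3662
ΔH = Σ(broken) − Σ(formed) = (3354 + D) − (3662) = −308 + D
Setting this equal to −121 kJ gives D = 187 kJ/mol.

D(Br–Br) ≈ 187 kJ/mol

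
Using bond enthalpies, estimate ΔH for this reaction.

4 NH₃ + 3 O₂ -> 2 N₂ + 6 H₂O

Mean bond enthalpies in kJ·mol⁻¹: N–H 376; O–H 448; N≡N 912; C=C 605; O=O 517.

Bonds broken (reactants):
  N–H: 12 × 376 = 4512
  O=O: 3 × 517 = 1551
  Σ(broken) = 6063 kJ
Bonds formed (products):
  N≡N: 2 × 912 = 1824
  O–H: 12 × 448 = 5376
  Σ(formed) = 7200 kJ
ΔH = Σ(broken) − Σ(formed) = 6063 − 7200 = −1137 kJ

ΔH ≈ −1137 kJ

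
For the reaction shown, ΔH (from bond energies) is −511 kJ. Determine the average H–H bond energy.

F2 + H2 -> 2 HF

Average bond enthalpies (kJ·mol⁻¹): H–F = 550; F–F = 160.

Let D be the H–H bond energy.
Σ(broken) = 1×160 + 1×D = 160 + D
Σ(formed) = 2×550 = 1100
ΔH = Σ(broken) − Σ(formed) = (160 + D) − (1100) = −940 + D
Setting this equal to −511 kJ gives D = 429 kJ/mol.

D(H–H) ≈ 429 kJ/mol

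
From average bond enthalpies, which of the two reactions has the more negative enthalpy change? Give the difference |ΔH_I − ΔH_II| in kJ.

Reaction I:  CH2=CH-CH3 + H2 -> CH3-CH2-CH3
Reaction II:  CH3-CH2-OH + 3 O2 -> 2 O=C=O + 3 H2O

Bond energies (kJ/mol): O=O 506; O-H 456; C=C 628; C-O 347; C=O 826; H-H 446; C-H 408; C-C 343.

Reaction II, by 1251 kJ

Reaction I:
  Bonds broken (reactants):
    C-C: 1 × 343 = 343
    C-H: 6 × 408 = 2448
    C=C: 1 × 628 = 628
    H-H: 1 × 446 = 446
    Σ(broken) = 3865 kJ
  Bonds formed (products):
    C-C: 2 × 343 = 686
    C-H: 8 × 408 = 3264
    Σ(formed) = 3950 kJ
  ΔH_I = 3865 − 3950 = −85 kJ
Reaction II:
  Bonds broken (reactants):
    C-C: 1 × 343 = 343
    C-H: 5 × 408 = 2040
    C-O: 1 × 347 = 347
    O-H: 1 × 456 = 456
    O=O: 3 × 506 = 1518
    Σ(broken) = 4704 kJ
  Bonds formed (products):
    C=O: 4 × 826 = 3304
    O-H: 6 × 456 = 2736
    Σ(formed) = 6040 kJ
  ΔH_II = 4704 − 6040 = −1336 kJ
ΔH_I − ΔH_II = +1251 kJ, so reaction II has the more negative ΔH; |ΔH_I − ΔH_II| = 1251 kJ.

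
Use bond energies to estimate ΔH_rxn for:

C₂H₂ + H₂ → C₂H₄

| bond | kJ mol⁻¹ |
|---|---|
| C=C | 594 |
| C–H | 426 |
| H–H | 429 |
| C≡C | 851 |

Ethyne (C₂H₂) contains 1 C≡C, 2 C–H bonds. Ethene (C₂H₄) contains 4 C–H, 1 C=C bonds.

Bonds broken (reactants):
  C≡C: 1 × 851 = 851
  C–H: 2 × 426 = 852
  H–H: 1 × 429 = 429
  Σ(broken) = 2132 kJ
Bonds formed (products):
  C–H: 4 × 426 = 1704
  C=C: 1 × 594 = 594
  Σ(formed) = 2298 kJ
ΔH = Σ(broken) − Σ(formed) = 2132 − 2298 = −166 kJ

ΔH ≈ −166 kJ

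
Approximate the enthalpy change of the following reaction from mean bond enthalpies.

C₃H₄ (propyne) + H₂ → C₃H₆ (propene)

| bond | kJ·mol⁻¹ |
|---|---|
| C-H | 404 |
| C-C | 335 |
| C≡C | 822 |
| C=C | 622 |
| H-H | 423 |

Bonds broken (reactants):
  C≡C: 1 × 822 = 822
  C-C: 1 × 335 = 335
  C-H: 4 × 404 = 1616
  H-H: 1 × 423 = 423
  Σ(broken) = 3196 kJ
Bonds formed (products):
  C-C: 1 × 335 = 335
  C-H: 6 × 404 = 2424
  C=C: 1 × 622 = 622
  Σ(formed) = 3381 kJ
ΔH = Σ(broken) − Σ(formed) = 3196 − 3381 = −185 kJ

ΔH ≈ −185 kJ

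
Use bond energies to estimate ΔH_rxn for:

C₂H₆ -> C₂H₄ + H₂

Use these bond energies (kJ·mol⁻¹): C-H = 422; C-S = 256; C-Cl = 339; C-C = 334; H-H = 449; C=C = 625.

Bonds broken (reactants):
  C-C: 1 × 334 = 334
  C-H: 6 × 422 = 2532
  Σ(broken) = 2866 kJ
Bonds formed (products):
  C-H: 4 × 422 = 1688
  C=C: 1 × 625 = 625
  H-H: 1 × 449 = 449
  Σ(formed) = 2762 kJ
ΔH = Σ(broken) − Σ(formed) = 2866 − 2762 = +104 kJ

ΔH ≈ +104 kJ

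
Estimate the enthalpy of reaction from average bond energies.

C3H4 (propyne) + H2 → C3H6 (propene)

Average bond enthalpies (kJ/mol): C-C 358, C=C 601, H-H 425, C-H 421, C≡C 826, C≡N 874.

ΔH ≈ −192 kJ

Bonds broken (reactants):
  C≡C: 1 × 826 = 826
  C-C: 1 × 358 = 358
  C-H: 4 × 421 = 1684
  H-H: 1 × 425 = 425
  Σ(broken) = 3293 kJ
Bonds formed (products):
  C-C: 1 × 358 = 358
  C-H: 6 × 421 = 2526
  C=C: 1 × 601 = 601
  Σ(formed) = 3485 kJ
ΔH = Σ(broken) − Σ(formed) = 3293 − 3485 = −192 kJ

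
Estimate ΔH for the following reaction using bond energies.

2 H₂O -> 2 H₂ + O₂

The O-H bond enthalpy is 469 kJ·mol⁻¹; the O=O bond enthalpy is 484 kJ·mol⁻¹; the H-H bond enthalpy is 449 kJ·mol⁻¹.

Bonds broken (reactants):
  O-H: 4 × 469 = 1876
  Σ(broken) = 1876 kJ
Bonds formed (products):
  H-H: 2 × 449 = 898
  O=O: 1 × 484 = 484
  Σ(formed) = 1382 kJ
ΔH = Σ(broken) − Σ(formed) = 1876 − 1382 = +494 kJ

ΔH ≈ +494 kJ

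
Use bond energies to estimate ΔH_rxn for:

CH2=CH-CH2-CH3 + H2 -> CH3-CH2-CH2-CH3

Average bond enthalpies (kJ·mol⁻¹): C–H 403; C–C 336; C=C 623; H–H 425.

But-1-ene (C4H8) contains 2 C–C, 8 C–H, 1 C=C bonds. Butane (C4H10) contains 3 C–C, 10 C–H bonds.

Bonds broken (reactants):
  C–C: 2 × 336 = 672
  C–H: 8 × 403 = 3224
  C=C: 1 × 623 = 623
  H–H: 1 × 425 = 425
  Σ(broken) = 4944 kJ
Bonds formed (products):
  C–C: 3 × 336 = 1008
  C–H: 10 × 403 = 4030
  Σ(formed) = 5038 kJ
ΔH = Σ(broken) − Σ(formed) = 4944 − 5038 = −94 kJ

ΔH ≈ −94 kJ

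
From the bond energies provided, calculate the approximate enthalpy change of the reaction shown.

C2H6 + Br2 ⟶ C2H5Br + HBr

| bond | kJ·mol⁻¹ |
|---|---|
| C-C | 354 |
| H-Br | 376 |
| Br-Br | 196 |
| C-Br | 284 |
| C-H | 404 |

ΔH ≈ −60 kJ

Bonds broken (reactants):
  Br-Br: 1 × 196 = 196
  C-C: 1 × 354 = 354
  C-H: 6 × 404 = 2424
  Σ(broken) = 2974 kJ
Bonds formed (products):
  C-Br: 1 × 284 = 284
  C-C: 1 × 354 = 354
  C-H: 5 × 404 = 2020
  H-Br: 1 × 376 = 376
  Σ(formed) = 3034 kJ
ΔH = Σ(broken) − Σ(formed) = 2974 − 3034 = −60 kJ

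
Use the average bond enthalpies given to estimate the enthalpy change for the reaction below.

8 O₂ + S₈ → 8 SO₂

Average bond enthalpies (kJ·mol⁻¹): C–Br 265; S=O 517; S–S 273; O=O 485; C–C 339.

Bonds broken (reactants):
  O=O: 8 × 485 = 3880
  S–S: 8 × 273 = 2184
  Σ(broken) = 6064 kJ
Bonds formed (products):
  S=O: 16 × 517 = 8272
  Σ(formed) = 8272 kJ
ΔH = Σ(broken) − Σ(formed) = 6064 − 8272 = −2208 kJ

ΔH ≈ −2208 kJ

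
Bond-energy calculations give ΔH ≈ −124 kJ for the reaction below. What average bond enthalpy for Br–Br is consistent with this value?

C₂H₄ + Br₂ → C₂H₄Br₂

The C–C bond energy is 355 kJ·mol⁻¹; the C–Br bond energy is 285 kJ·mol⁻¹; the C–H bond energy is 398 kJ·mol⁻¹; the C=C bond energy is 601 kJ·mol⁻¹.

D(Br–Br) ≈ 200 kJ/mol

Let D be the Br–Br bond energy.
Σ(broken) = 1×D + 4×398 + 1×601 = 2193 + D
Σ(formed) = 2×285 + 1×355 + 4×398 = 2517
ΔH = Σ(broken) − Σ(formed) = (2193 + D) − (2517) = −324 + D
Setting this equal to −124 kJ gives D = 200 kJ/mol.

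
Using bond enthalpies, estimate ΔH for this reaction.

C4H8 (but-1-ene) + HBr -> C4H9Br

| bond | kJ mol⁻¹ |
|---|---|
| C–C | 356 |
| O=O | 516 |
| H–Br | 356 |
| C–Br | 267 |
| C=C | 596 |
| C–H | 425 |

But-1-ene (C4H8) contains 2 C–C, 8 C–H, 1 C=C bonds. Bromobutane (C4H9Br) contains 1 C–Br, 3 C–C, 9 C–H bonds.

ΔH ≈ −96 kJ

Bonds broken (reactants):
  C–C: 2 × 356 = 712
  C–H: 8 × 425 = 3400
  C=C: 1 × 596 = 596
  H–Br: 1 × 356 = 356
  Σ(broken) = 5064 kJ
Bonds formed (products):
  C–Br: 1 × 267 = 267
  C–C: 3 × 356 = 1068
  C–H: 9 × 425 = 3825
  Σ(formed) = 5160 kJ
ΔH = Σ(broken) − Σ(formed) = 5064 − 5160 = −96 kJ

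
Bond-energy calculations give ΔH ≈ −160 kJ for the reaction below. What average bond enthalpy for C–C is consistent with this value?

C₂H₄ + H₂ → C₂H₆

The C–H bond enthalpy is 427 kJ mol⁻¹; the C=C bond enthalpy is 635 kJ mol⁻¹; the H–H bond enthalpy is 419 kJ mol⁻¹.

D(C–C) ≈ 360 kJ/mol

Let D be the C–C bond energy.
Σ(broken) = 4×427 + 1×635 + 1×419 = 2762
Σ(formed) = 1×D + 6×427 = 2562 + D
ΔH = Σ(broken) − Σ(formed) = (2762) − (2562 + D) = +200 − D
Setting this equal to −160 kJ gives D = 360 kJ/mol.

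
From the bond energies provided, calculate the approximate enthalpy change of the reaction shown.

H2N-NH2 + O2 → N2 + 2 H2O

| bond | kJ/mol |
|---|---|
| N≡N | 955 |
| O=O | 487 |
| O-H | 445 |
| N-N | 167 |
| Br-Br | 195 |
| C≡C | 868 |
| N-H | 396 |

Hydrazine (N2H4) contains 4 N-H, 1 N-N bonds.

Bonds broken (reactants):
  N-H: 4 × 396 = 1584
  N-N: 1 × 167 = 167
  O=O: 1 × 487 = 487
  Σ(broken) = 2238 kJ
Bonds formed (products):
  N≡N: 1 × 955 = 955
  O-H: 4 × 445 = 1780
  Σ(formed) = 2735 kJ
ΔH = Σ(broken) − Σ(formed) = 2238 − 2735 = −497 kJ

ΔH ≈ −497 kJ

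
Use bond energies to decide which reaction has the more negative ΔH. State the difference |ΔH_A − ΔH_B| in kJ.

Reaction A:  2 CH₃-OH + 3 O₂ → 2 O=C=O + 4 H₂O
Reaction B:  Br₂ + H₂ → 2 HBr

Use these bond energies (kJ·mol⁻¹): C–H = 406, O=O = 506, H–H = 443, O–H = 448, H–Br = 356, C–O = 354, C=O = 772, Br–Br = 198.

Reaction A:
  Bonds broken (reactants):
    C–H: 6 × 406 = 2436
    C–O: 2 × 354 = 708
    O–H: 2 × 448 = 896
    O=O: 3 × 506 = 1518
    Σ(broken) = 5558 kJ
  Bonds formed (products):
    C=O: 4 × 772 = 3088
    O–H: 8 × 448 = 3584
    Σ(formed) = 6672 kJ
  ΔH_A = 5558 − 6672 = −1114 kJ
Reaction B:
  Bonds broken (reactants):
    Br–Br: 1 × 198 = 198
    H–H: 1 × 443 = 443
    Σ(broken) = 641 kJ
  Bonds formed (products):
    H–Br: 2 × 356 = 712
    Σ(formed) = 712 kJ
  ΔH_B = 641 − 712 = −71 kJ
ΔH_A − ΔH_B = −1043 kJ, so reaction A has the more negative ΔH; |ΔH_A − ΔH_B| = 1043 kJ.

Reaction A, by 1043 kJ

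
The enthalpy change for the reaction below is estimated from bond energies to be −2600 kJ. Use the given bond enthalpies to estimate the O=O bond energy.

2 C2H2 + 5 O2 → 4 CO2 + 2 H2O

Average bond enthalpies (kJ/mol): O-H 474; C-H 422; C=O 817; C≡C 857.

D(O=O) ≈ 486 kJ/mol

Let D be the O=O bond energy.
Σ(broken) = 2×857 + 4×422 + 5×D = 3402 + 5D
Σ(formed) = 8×817 + 4×474 = 8432
ΔH = Σ(broken) − Σ(formed) = (3402 + 5D) − (8432) = −5030 + 5D
Setting this equal to −2600 kJ gives 5D = 2430, so D = 486 kJ/mol.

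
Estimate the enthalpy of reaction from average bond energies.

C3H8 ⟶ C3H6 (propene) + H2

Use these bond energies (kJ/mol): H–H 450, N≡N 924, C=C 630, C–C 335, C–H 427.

ΔH ≈ +109 kJ

Bonds broken (reactants):
  C–C: 2 × 335 = 670
  C–H: 8 × 427 = 3416
  Σ(broken) = 4086 kJ
Bonds formed (products):
  C–C: 1 × 335 = 335
  C–H: 6 × 427 = 2562
  C=C: 1 × 630 = 630
  H–H: 1 × 450 = 450
  Σ(formed) = 3977 kJ
ΔH = Σ(broken) − Σ(formed) = 4086 − 3977 = +109 kJ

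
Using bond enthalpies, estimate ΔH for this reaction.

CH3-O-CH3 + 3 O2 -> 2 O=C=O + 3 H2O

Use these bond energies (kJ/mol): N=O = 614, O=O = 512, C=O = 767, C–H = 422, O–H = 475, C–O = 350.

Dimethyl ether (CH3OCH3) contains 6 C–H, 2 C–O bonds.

ΔH ≈ −1150 kJ

Bonds broken (reactants):
  C–H: 6 × 422 = 2532
  C–O: 2 × 350 = 700
  O=O: 3 × 512 = 1536
  Σ(broken) = 4768 kJ
Bonds formed (products):
  C=O: 4 × 767 = 3068
  O–H: 6 × 475 = 2850
  Σ(formed) = 5918 kJ
ΔH = Σ(broken) − Σ(formed) = 4768 − 5918 = −1150 kJ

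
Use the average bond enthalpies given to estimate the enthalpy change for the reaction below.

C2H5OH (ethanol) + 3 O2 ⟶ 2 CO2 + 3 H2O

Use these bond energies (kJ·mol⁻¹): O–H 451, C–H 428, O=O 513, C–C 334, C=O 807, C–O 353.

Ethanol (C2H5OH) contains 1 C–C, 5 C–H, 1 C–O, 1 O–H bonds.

Bonds broken (reactants):
  C–C: 1 × 334 = 334
  C–H: 5 × 428 = 2140
  C–O: 1 × 353 = 353
  O–H: 1 × 451 = 451
  O=O: 3 × 513 = 1539
  Σ(broken) = 4817 kJ
Bonds formed (products):
  C=O: 4 × 807 = 3228
  O–H: 6 × 451 = 2706
  Σ(formed) = 5934 kJ
ΔH = Σ(broken) − Σ(formed) = 4817 − 5934 = −1117 kJ

ΔH ≈ −1117 kJ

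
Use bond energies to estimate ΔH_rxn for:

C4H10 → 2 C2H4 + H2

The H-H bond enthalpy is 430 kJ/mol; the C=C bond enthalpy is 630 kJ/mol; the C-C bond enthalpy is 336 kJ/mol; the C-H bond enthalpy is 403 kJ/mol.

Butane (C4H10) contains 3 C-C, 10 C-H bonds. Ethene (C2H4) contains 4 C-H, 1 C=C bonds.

Bonds broken (reactants):
  C-C: 3 × 336 = 1008
  C-H: 10 × 403 = 4030
  Σ(broken) = 5038 kJ
Bonds formed (products):
  C-H: 8 × 403 = 3224
  C=C: 2 × 630 = 1260
  H-H: 1 × 430 = 430
  Σ(formed) = 4914 kJ
ΔH = Σ(broken) − Σ(formed) = 5038 − 4914 = +124 kJ

ΔH ≈ +124 kJ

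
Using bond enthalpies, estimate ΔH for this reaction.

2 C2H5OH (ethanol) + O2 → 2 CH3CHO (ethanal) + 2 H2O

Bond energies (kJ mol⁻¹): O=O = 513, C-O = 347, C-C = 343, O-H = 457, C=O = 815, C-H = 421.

Bonds broken (reactants):
  C-C: 2 × 343 = 686
  C-H: 10 × 421 = 4210
  C-O: 2 × 347 = 694
  O-H: 2 × 457 = 914
  O=O: 1 × 513 = 513
  Σ(broken) = 7017 kJ
Bonds formed (products):
  C-C: 2 × 343 = 686
  C-H: 8 × 421 = 3368
  C=O: 2 × 815 = 1630
  O-H: 4 × 457 = 1828
  Σ(formed) = 7512 kJ
ΔH = Σ(broken) − Σ(formed) = 7017 − 7512 = −495 kJ

ΔH ≈ −495 kJ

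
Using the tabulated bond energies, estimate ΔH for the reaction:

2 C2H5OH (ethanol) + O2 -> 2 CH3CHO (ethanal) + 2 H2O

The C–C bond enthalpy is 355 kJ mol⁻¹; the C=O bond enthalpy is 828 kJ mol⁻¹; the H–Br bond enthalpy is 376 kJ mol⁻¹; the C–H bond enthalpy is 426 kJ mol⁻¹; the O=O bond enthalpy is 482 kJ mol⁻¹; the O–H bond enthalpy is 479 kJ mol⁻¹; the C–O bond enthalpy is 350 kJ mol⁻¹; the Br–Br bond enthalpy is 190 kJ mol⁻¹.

ΔH ≈ −580 kJ

Bonds broken (reactants):
  C–C: 2 × 355 = 710
  C–H: 10 × 426 = 4260
  C–O: 2 × 350 = 700
  O–H: 2 × 479 = 958
  O=O: 1 × 482 = 482
  Σ(broken) = 7110 kJ
Bonds formed (products):
  C–C: 2 × 355 = 710
  C–H: 8 × 426 = 3408
  C=O: 2 × 828 = 1656
  O–H: 4 × 479 = 1916
  Σ(formed) = 7690 kJ
ΔH = Σ(broken) − Σ(formed) = 7110 − 7690 = −580 kJ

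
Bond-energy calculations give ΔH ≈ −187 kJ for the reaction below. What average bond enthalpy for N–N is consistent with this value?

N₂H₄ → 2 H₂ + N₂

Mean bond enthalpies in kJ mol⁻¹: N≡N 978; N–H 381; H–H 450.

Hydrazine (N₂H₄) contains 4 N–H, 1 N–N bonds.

D(N–N) ≈ 167 kJ/mol

Let D be the N–N bond energy.
Σ(broken) = 4×381 + 1×D = 1524 + D
Σ(formed) = 2×450 + 1×978 = 1878
ΔH = Σ(broken) − Σ(formed) = (1524 + D) − (1878) = −354 + D
Setting this equal to −187 kJ gives D = 167 kJ/mol.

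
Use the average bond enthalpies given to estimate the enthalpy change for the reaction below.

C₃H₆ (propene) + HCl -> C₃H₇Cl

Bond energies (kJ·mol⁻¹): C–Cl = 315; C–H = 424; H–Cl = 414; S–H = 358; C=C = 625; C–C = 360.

ΔH ≈ −60 kJ

Bonds broken (reactants):
  C–C: 1 × 360 = 360
  C–H: 6 × 424 = 2544
  C=C: 1 × 625 = 625
  H–Cl: 1 × 414 = 414
  Σ(broken) = 3943 kJ
Bonds formed (products):
  C–C: 2 × 360 = 720
  C–Cl: 1 × 315 = 315
  C–H: 7 × 424 = 2968
  Σ(formed) = 4003 kJ
ΔH = Σ(broken) − Σ(formed) = 3943 − 4003 = −60 kJ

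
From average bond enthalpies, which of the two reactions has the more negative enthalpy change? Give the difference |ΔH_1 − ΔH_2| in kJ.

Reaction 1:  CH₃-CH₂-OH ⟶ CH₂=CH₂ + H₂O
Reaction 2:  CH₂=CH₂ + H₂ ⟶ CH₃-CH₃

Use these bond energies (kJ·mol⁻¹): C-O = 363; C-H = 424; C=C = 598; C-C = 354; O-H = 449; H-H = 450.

Reaction 1:
  Bonds broken (reactants):
    C-C: 1 × 354 = 354
    C-H: 5 × 424 = 2120
    C-O: 1 × 363 = 363
    O-H: 1 × 449 = 449
    Σ(broken) = 3286 kJ
  Bonds formed (products):
    C-H: 4 × 424 = 1696
    C=C: 1 × 598 = 598
    O-H: 2 × 449 = 898
    Σ(formed) = 3192 kJ
  ΔH_1 = 3286 − 3192 = +94 kJ
Reaction 2:
  Bonds broken (reactants):
    C-H: 4 × 424 = 1696
    C=C: 1 × 598 = 598
    H-H: 1 × 450 = 450
    Σ(broken) = 2744 kJ
  Bonds formed (products):
    C-C: 1 × 354 = 354
    C-H: 6 × 424 = 2544
    Σ(formed) = 2898 kJ
  ΔH_2 = 2744 − 2898 = −154 kJ
ΔH_1 − ΔH_2 = +248 kJ, so reaction 2 has the more negative ΔH; |ΔH_1 − ΔH_2| = 248 kJ.

Reaction 2, by 248 kJ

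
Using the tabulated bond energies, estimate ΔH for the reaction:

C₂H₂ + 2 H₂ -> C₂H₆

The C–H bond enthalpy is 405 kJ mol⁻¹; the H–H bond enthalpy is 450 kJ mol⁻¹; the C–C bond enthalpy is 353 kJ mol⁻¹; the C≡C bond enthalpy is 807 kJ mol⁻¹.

ΔH ≈ −266 kJ

Bonds broken (reactants):
  C≡C: 1 × 807 = 807
  C–H: 2 × 405 = 810
  H–H: 2 × 450 = 900
  Σ(broken) = 2517 kJ
Bonds formed (products):
  C–C: 1 × 353 = 353
  C–H: 6 × 405 = 2430
  Σ(formed) = 2783 kJ
ΔH = Σ(broken) − Σ(formed) = 2517 − 2783 = −266 kJ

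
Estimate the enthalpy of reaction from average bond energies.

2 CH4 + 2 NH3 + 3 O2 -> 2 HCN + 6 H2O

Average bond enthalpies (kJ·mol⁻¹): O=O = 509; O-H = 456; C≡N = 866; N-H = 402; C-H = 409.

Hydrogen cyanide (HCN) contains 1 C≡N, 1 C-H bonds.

Bonds broken (reactants):
  C-H: 8 × 409 = 3272
  N-H: 6 × 402 = 2412
  O=O: 3 × 509 = 1527
  Σ(broken) = 7211 kJ
Bonds formed (products):
  C≡N: 2 × 866 = 1732
  C-H: 2 × 409 = 818
  O-H: 12 × 456 = 5472
  Σ(formed) = 8022 kJ
ΔH = Σ(broken) − Σ(formed) = 7211 − 8022 = −811 kJ

ΔH ≈ −811 kJ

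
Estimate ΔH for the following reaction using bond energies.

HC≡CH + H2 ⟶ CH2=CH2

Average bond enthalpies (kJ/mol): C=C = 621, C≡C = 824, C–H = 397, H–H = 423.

Bonds broken (reactants):
  C≡C: 1 × 824 = 824
  C–H: 2 × 397 = 794
  H–H: 1 × 423 = 423
  Σ(broken) = 2041 kJ
Bonds formed (products):
  C–H: 4 × 397 = 1588
  C=C: 1 × 621 = 621
  Σ(formed) = 2209 kJ
ΔH = Σ(broken) − Σ(formed) = 2041 − 2209 = −168 kJ

ΔH ≈ −168 kJ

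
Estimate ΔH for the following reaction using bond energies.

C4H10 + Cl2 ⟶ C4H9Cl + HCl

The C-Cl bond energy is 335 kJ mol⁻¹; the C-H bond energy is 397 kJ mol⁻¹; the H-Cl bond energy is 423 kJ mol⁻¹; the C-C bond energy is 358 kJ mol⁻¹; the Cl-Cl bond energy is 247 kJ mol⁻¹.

Bonds broken (reactants):
  C-C: 3 × 358 = 1074
  C-H: 10 × 397 = 3970
  Cl-Cl: 1 × 247 = 247
  Σ(broken) = 5291 kJ
Bonds formed (products):
  C-C: 3 × 358 = 1074
  C-Cl: 1 × 335 = 335
  C-H: 9 × 397 = 3573
  H-Cl: 1 × 423 = 423
  Σ(formed) = 5405 kJ
ΔH = Σ(broken) − Σ(formed) = 5291 − 5405 = −114 kJ

ΔH ≈ −114 kJ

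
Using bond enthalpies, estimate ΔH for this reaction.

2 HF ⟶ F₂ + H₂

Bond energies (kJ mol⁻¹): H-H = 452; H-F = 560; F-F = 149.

Bonds broken (reactants):
  H-F: 2 × 560 = 1120
  Σ(broken) = 1120 kJ
Bonds formed (products):
  F-F: 1 × 149 = 149
  H-H: 1 × 452 = 452
  Σ(formed) = 601 kJ
ΔH = Σ(broken) − Σ(formed) = 1120 − 601 = +519 kJ

ΔH ≈ +519 kJ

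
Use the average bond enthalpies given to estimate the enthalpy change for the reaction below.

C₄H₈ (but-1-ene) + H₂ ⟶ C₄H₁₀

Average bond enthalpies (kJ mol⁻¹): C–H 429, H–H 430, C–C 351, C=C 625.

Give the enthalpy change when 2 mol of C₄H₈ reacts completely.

ΔH = −308 kJ

Bonds broken (reactants):
  C–C: 2 × 351 = 702
  C–H: 8 × 429 = 3432
  C=C: 1 × 625 = 625
  H–H: 1 × 430 = 430
  Σ(broken) = 5189 kJ
Bonds formed (products):
  C–C: 3 × 351 = 1053
  C–H: 10 × 429 = 4290
  Σ(formed) = 5343 kJ
ΔH = Σ(broken) − Σ(formed) = 5189 − 5343 = −154 kJ
For 2× the reaction as written: 2 × (−154) = −308 kJ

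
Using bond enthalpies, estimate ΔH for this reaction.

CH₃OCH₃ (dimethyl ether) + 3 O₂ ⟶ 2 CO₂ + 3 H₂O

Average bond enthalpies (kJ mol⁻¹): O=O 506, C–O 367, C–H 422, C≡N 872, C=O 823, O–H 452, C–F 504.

ΔH ≈ −1220 kJ

Bonds broken (reactants):
  C–H: 6 × 422 = 2532
  C–O: 2 × 367 = 734
  O=O: 3 × 506 = 1518
  Σ(broken) = 4784 kJ
Bonds formed (products):
  C=O: 4 × 823 = 3292
  O–H: 6 × 452 = 2712
  Σ(formed) = 6004 kJ
ΔH = Σ(broken) − Σ(formed) = 4784 − 6004 = −1220 kJ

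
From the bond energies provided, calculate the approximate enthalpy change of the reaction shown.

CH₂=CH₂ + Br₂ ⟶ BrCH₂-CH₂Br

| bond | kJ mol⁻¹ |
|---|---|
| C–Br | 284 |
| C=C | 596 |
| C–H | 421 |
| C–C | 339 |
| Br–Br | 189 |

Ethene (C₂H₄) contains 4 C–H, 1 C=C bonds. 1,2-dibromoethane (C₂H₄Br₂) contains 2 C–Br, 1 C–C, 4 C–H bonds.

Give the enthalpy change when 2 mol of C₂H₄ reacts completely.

Bonds broken (reactants):
  Br–Br: 1 × 189 = 189
  C–H: 4 × 421 = 1684
  C=C: 1 × 596 = 596
  Σ(broken) = 2469 kJ
Bonds formed (products):
  C–Br: 2 × 284 = 568
  C–C: 1 × 339 = 339
  C–H: 4 × 421 = 1684
  Σ(formed) = 2591 kJ
ΔH = Σ(broken) − Σ(formed) = 2469 − 2591 = −122 kJ
For 2× the reaction as written: 2 × (−122) = −244 kJ

ΔH = −244 kJ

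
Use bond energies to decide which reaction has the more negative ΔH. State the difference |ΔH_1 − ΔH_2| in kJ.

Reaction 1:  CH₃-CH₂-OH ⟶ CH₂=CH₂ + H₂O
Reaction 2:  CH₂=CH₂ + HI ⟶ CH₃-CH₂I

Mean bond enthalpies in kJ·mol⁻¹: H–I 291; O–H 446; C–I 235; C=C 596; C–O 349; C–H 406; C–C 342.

Reaction 1:
  Bonds broken (reactants):
    C–C: 1 × 342 = 342
    C–H: 5 × 406 = 2030
    C–O: 1 × 349 = 349
    O–H: 1 × 446 = 446
    Σ(broken) = 3167 kJ
  Bonds formed (products):
    C–H: 4 × 406 = 1624
    C=C: 1 × 596 = 596
    O–H: 2 × 446 = 892
    Σ(formed) = 3112 kJ
  ΔH_1 = 3167 − 3112 = +55 kJ
Reaction 2:
  Bonds broken (reactants):
    C–H: 4 × 406 = 1624
    C=C: 1 × 596 = 596
    H–I: 1 × 291 = 291
    Σ(broken) = 2511 kJ
  Bonds formed (products):
    C–C: 1 × 342 = 342
    C–H: 5 × 406 = 2030
    C–I: 1 × 235 = 235
    Σ(formed) = 2607 kJ
  ΔH_2 = 2511 − 2607 = −96 kJ
ΔH_1 − ΔH_2 = +151 kJ, so reaction 2 has the more negative ΔH; |ΔH_1 − ΔH_2| = 151 kJ.

Reaction 2, by 151 kJ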